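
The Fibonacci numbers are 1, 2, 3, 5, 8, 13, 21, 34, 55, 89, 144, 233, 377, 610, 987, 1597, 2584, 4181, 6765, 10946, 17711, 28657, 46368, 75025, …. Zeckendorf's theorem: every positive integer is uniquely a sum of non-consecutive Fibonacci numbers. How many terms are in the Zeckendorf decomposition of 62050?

6

Greedy algorithm:
subtract 46368 from 62050: 15682 remains
subtract 10946 from 15682: 4736 remains
subtract 4181 from 4736: 555 remains
subtract 377 from 555: 178 remains
subtract 144 from 178: 34 remains
subtract 34 from 34: 0 remains
62050 = 46368 + 10946 + 4181 + 377 + 144 + 34, which has 6 terms.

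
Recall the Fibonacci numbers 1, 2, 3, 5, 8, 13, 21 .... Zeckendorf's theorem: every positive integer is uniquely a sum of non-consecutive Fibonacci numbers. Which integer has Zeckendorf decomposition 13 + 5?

13 + 5 = 18.

18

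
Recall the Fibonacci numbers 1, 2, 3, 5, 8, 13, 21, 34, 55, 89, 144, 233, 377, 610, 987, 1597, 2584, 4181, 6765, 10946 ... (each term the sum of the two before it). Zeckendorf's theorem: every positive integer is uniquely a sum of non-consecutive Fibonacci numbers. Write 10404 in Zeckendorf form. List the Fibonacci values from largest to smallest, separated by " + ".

6765 + 2584 + 987 + 55 + 13

10404: greatest Fibonacci not exceeding it is 6765, leaving 3639
3639: greatest Fibonacci not exceeding it is 2584, leaving 1055
1055: greatest Fibonacci not exceeding it is 987, leaving 68
68: greatest Fibonacci not exceeding it is 55, leaving 13
13: greatest Fibonacci not exceeding it is 13, leaving 0
So 10404 = 6765 + 2584 + 987 + 55 + 13, with no two terms consecutive in the sequence.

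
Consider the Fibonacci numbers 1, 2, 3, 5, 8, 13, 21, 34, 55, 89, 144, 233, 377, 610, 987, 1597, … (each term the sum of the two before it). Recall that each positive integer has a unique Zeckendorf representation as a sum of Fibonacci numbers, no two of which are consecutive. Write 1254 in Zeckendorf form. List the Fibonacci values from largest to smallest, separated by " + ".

987 + 233 + 34

1254: greatest Fibonacci not exceeding it is 987, leaving 267
267: greatest Fibonacci not exceeding it is 233, leaving 34
34: greatest Fibonacci not exceeding it is 34, leaving 0
So 1254 = 987 + 233 + 34, with no two terms consecutive in the sequence.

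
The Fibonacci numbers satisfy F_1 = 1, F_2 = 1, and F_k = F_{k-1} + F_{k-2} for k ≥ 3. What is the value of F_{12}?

144

Iterating the recurrence up to F_{6} = 8 and F_{5} = 5:
F_{7} = F_{6} + F_{5} = 8 + 5 = 13
F_{8} = F_{7} + F_{6} = 13 + 8 = 21
F_{9} = F_{8} + F_{7} = 21 + 13 = 34
F_{10} = F_{9} + F_{8} = 34 + 21 = 55
F_{11} = F_{10} + F_{9} = 55 + 34 = 89
F_{12} = F_{11} + F_{10} = 89 + 55 = 144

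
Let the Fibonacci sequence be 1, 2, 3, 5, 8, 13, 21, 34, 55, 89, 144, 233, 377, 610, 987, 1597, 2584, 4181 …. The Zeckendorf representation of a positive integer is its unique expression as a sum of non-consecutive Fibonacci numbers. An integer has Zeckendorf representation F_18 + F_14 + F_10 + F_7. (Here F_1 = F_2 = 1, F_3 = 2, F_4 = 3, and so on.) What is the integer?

3029

F_18 + F_14 + F_10 + F_7 = 2584 + 377 + 55 + 13 = 3029.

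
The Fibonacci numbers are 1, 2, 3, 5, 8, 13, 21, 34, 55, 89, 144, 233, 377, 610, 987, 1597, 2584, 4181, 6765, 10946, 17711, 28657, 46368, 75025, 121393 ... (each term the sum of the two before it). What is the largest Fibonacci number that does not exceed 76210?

75025

75025 ≤ 76210 < 121393, so the largest Fibonacci number not exceeding 76210 is 75025.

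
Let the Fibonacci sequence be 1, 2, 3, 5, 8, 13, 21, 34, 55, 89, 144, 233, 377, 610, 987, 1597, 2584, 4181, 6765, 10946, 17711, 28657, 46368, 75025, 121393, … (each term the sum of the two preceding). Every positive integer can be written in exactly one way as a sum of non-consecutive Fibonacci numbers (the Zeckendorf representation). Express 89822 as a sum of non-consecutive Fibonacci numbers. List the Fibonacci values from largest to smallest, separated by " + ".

subtract 75025 from 89822: 14797 remains
subtract 10946 from 14797: 3851 remains
subtract 2584 from 3851: 1267 remains
subtract 987 from 1267: 280 remains
subtract 233 from 280: 47 remains
subtract 34 from 47: 13 remains
subtract 13 from 13: 0 remains
So 89822 = 75025 + 10946 + 2584 + 987 + 233 + 34 + 13, with no two terms consecutive in the sequence.

75025 + 10946 + 2584 + 987 + 233 + 34 + 13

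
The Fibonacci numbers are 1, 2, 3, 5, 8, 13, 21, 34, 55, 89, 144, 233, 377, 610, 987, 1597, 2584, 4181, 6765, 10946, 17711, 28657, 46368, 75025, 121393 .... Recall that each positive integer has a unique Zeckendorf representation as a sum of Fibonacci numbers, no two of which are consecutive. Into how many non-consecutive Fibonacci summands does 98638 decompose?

take 75025 (≤ 98638); 98638 − 75025 = 23613
take 17711 (≤ 23613); 23613 − 17711 = 5902
take 4181 (≤ 5902); 5902 − 4181 = 1721
take 1597 (≤ 1721); 1721 − 1597 = 124
take 89 (≤ 124); 124 − 89 = 35
take 34 (≤ 35); 35 − 34 = 1
take 1 (≤ 1); 1 − 1 = 0
98638 = 75025 + 17711 + 4181 + 1597 + 89 + 34 + 1, which has 7 terms.

7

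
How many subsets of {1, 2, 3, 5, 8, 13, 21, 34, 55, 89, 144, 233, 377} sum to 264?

9

264 = 233+21+8+2 = 233+21+5+3+2 = 144+89+21+8+2 = 233+13+8+5+3+2 = 144+89+21+5+3+2 = … (4 more), for 9 in all.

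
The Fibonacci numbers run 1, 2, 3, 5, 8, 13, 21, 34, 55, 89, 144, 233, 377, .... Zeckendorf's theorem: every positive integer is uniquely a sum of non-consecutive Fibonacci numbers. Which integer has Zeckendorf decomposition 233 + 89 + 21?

343

233 + 89 + 21 = 343.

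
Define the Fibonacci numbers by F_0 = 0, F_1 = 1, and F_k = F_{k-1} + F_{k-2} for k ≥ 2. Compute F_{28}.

317811

Iterating the recurrence up to F_{23} = 28657 and F_{22} = 17711:
F_{24} = F_{23} + F_{22} = 28657 + 17711 = 46368
F_{25} = F_{24} + F_{23} = 46368 + 28657 = 75025
F_{26} = F_{25} + F_{24} = 75025 + 46368 = 121393
F_{27} = F_{26} + F_{25} = 121393 + 75025 = 196418
F_{28} = F_{27} + F_{26} = 196418 + 121393 = 317811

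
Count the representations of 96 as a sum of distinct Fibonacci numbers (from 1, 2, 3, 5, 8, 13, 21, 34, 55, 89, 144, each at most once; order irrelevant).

3

Each representation comes from the Zeckendorf form by replacing some F_k with F_{k−1} + F_{k−2} where possible.
96 = 89+5+2 = 55+34+5+2 = 55+21+13+5+2 — 3 representations.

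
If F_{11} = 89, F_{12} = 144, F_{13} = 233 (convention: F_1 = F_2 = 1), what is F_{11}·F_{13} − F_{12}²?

89·233 − 144² = 20737 − 20736 = 1. (Cassini's identity: F_{k−1}F_{k+1} − F_k² = (−1)^k.)

1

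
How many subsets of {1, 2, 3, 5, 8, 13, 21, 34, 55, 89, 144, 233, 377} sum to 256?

Starting from the Zeckendorf form and repeatedly splitting a term F_k into F_{k−1} + F_{k−2} (when neither is already used) reaches every representation.
256 = 233+21+2 = 233+13+8+2 = 144+89+21+2 = 233+13+5+3+2 = 144+89+13+8+2 = … (4 more), for 9 in all.

9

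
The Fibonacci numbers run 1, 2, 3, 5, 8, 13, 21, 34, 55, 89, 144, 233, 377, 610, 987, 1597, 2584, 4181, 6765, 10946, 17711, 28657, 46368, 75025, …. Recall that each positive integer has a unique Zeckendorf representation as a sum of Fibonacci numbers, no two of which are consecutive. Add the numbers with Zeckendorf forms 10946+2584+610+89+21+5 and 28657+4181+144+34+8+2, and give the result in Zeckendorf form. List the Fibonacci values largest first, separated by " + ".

46368 + 610 + 233 + 55 + 13 + 2

The two numbers are 14255 and 33026, so their sum is 47281.
Greedily peel off the largest Fibonacci term at each step:
46368 ≤ 47281 < 75025, so take 46368; remainder 913
610 ≤ 913 < 987, so take 610; remainder 303
233 ≤ 303 < 377, so take 233; remainder 70
55 ≤ 70 < 89, so take 55; remainder 15
13 ≤ 15 < 21, so take 13; remainder 2
2 ≤ 2 < 3, so take 2; remainder 0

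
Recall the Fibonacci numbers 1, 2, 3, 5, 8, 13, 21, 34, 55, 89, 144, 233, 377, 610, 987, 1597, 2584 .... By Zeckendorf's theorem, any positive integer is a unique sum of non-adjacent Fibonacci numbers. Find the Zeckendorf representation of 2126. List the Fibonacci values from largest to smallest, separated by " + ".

1597 + 377 + 144 + 8

largest Fibonacci ≤ 2126 is 1597; 2126 − 1597 = 529
largest Fibonacci ≤ 529 is 377; 529 − 377 = 152
largest Fibonacci ≤ 152 is 144; 152 − 144 = 8
largest Fibonacci ≤ 8 is 8; 8 − 8 = 0
So 2126 = 1597 + 377 + 144 + 8, with no two terms consecutive in the sequence.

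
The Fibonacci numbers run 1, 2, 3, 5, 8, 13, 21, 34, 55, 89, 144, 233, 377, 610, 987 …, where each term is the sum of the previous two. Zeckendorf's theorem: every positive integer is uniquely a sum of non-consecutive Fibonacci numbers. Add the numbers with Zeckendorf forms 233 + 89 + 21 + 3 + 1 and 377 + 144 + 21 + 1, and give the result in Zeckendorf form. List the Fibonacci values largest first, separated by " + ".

610 + 233 + 34 + 13

The two numbers are 347 and 543, so their sum is 890.
890 − 610 = 280
280 − 233 = 47
47 − 34 = 13
13 − 13 = 0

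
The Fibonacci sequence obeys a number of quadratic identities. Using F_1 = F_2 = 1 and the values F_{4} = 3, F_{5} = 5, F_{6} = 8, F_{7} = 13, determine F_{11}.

89

By the addition formula F_{m+n} = F_m F_{n+1} + F_{m−1} F_n with m=7, n=4: F_{11} = 13·5 + 8·3 = 65 + 24 = 89.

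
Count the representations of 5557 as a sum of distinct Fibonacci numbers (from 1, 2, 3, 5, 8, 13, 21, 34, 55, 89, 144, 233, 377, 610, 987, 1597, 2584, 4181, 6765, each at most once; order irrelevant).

14

Starting from the Zeckendorf form and repeatedly splitting a term F_k into F_{k−1} + F_{k−2} (when neither is already used) reaches every representation.
5557 = 4181+987+377+8+3+1 = 4181+987+233+144+8+3+1 = 2584+1597+987+377+8+3+1 = 4181+987+233+89+55+8+3+1 = … (10 more), for 14 in all.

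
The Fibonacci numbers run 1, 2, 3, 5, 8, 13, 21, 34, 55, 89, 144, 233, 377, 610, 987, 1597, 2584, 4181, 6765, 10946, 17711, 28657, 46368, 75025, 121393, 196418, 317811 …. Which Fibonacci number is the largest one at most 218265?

196418 ≤ 218265 < 317811, so the largest Fibonacci number not exceeding 218265 is 196418.

196418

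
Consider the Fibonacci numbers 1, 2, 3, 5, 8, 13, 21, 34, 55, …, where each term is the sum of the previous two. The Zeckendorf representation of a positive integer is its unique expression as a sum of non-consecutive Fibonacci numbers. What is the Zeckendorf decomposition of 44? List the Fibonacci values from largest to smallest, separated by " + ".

34 + 8 + 2

Repeatedly subtract the largest Fibonacci number that fits:
44 − 34 = 10
10 − 8 = 2
2 − 2 = 0
So 44 = 34 + 8 + 2, with no two terms consecutive in the sequence.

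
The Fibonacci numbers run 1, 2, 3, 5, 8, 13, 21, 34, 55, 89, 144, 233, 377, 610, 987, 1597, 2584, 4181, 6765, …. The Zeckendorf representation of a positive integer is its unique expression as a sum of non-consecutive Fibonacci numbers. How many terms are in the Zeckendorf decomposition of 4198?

4

largest Fibonacci ≤ 4198 is 4181; 4198 − 4181 = 17
largest Fibonacci ≤ 17 is 13; 17 − 13 = 4
largest Fibonacci ≤ 4 is 3; 4 − 3 = 1
largest Fibonacci ≤ 1 is 1; 1 − 1 = 0
4198 = 4181 + 13 + 3 + 1, which has 4 terms.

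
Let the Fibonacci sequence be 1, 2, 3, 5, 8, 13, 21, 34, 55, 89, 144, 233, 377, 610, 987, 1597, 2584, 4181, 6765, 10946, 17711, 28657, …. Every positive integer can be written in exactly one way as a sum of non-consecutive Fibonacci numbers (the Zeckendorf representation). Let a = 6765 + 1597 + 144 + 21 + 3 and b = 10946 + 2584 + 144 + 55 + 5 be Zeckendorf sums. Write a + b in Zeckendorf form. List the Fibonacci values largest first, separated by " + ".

17711 + 4181 + 233 + 89 + 34 + 13 + 3

The two numbers are 8530 and 13734, so their sum is 22264.
22264 − 17711 = 4553
4553 − 4181 = 372
372 − 233 = 139
139 − 89 = 50
50 − 34 = 16
16 − 13 = 3
3 − 3 = 0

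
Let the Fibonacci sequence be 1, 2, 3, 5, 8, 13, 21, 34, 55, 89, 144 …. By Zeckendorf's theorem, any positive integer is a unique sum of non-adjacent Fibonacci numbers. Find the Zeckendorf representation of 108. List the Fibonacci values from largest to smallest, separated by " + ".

108 − 89 = 19
19 − 13 = 6
6 − 5 = 1
1 − 1 = 0
So 108 = 89 + 13 + 5 + 1, with no two terms consecutive in the sequence.

89 + 13 + 5 + 1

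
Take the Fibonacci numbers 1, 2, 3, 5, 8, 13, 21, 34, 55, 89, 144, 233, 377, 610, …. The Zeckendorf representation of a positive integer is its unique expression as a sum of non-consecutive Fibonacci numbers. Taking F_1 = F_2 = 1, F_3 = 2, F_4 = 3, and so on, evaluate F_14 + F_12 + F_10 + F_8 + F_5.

602

F_14 + F_12 + F_10 + F_8 + F_5 = 377 + 144 + 55 + 21 + 5 = 602.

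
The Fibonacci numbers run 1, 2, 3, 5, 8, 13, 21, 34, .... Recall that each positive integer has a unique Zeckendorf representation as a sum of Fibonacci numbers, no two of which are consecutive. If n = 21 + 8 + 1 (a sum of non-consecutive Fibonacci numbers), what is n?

21 + 8 + 1 = 30.

30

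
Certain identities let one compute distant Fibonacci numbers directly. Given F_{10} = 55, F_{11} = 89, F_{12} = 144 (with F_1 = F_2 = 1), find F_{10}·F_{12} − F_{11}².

55·144 − 89² = 7920 − 7921 = -1. (Cassini's identity: F_{k−1}F_{k+1} − F_k² = (−1)^k.)

-1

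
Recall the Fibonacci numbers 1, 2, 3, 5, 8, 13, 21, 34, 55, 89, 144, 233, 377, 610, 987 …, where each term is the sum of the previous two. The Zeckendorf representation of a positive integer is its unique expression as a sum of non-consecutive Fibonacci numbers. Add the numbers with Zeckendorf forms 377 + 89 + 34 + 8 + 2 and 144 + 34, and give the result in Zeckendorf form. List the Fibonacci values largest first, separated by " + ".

The two numbers are 510 and 178, so their sum is 688.
Greedy algorithm:
subtract 610 from 688: 78 remains
subtract 55 from 78: 23 remains
subtract 21 from 23: 2 remains
subtract 2 from 2: 0 remains

610 + 55 + 21 + 2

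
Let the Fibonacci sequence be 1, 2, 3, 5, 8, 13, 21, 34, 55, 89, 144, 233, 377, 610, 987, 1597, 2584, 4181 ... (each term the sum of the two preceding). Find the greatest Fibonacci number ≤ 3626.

2584 ≤ 3626 < 4181, so the largest Fibonacci number not exceeding 3626 is 2584.

2584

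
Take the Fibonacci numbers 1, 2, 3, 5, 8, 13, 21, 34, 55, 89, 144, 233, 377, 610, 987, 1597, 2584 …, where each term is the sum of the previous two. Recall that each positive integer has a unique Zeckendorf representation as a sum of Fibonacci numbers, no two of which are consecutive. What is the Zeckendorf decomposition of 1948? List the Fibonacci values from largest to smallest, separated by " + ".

1948 − 1597 = 351
351 − 233 = 118
118 − 89 = 29
29 − 21 = 8
8 − 8 = 0
So 1948 = 1597 + 233 + 89 + 21 + 8, with no two terms consecutive in the sequence.

1597 + 233 + 89 + 21 + 8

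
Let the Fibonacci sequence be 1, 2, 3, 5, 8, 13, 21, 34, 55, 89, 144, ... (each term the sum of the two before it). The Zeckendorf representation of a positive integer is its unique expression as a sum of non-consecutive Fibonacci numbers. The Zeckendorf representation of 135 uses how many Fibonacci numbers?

subtract 89 from 135: 46 remains
subtract 34 from 46: 12 remains
subtract 8 from 12: 4 remains
subtract 3 from 4: 1 remains
subtract 1 from 1: 0 remains
135 = 89 + 34 + 8 + 3 + 1, which has 5 terms.

5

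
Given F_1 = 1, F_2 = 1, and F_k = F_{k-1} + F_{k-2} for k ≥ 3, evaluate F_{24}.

Iterating the recurrence up to F_{18} = 2584 and F_{17} = 1597:
F_{19} = F_{18} + F_{17} = 2584 + 1597 = 4181
F_{20} = F_{19} + F_{18} = 4181 + 2584 = 6765
F_{21} = F_{20} + F_{19} = 6765 + 4181 = 10946
F_{22} = F_{21} + F_{20} = 10946 + 6765 = 17711
F_{23} = F_{22} + F_{21} = 17711 + 10946 = 28657
F_{24} = F_{23} + F_{22} = 28657 + 17711 = 46368

46368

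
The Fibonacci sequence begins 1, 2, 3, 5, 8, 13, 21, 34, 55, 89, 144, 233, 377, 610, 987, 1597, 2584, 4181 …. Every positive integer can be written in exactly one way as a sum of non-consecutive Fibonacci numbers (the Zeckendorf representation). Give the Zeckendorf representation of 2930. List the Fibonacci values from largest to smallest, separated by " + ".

2584 + 233 + 89 + 21 + 3

2930 − 2584 = 346
346 − 233 = 113
113 − 89 = 24
24 − 21 = 3
3 − 3 = 0
So 2930 = 2584 + 233 + 89 + 21 + 3, with no two terms consecutive in the sequence.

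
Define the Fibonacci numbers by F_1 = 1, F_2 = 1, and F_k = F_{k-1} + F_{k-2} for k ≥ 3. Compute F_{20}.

6765

Iterating the recurrence up to F_{12} = 144 and F_{11} = 89:
F_{13} = F_{12} + F_{11} = 144 + 89 = 233
F_{14} = F_{13} + F_{12} = 233 + 144 = 377
F_{15} = F_{14} + F_{13} = 377 + 233 = 610
F_{16} = F_{15} + F_{14} = 610 + 377 = 987
F_{17} = F_{16} + F_{15} = 987 + 610 = 1597
F_{18} = F_{17} + F_{16} = 1597 + 987 = 2584
F_{19} = F_{18} + F_{17} = 2584 + 1597 = 4181
F_{20} = F_{19} + F_{18} = 4181 + 2584 = 6765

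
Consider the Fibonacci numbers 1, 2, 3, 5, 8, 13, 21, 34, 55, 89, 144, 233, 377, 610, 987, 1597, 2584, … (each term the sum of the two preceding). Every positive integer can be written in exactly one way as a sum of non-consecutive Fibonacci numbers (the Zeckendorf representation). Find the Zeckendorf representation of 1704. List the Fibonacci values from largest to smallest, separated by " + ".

1597 + 89 + 13 + 5

largest Fibonacci ≤ 1704 is 1597; 1704 − 1597 = 107
largest Fibonacci ≤ 107 is 89; 107 − 89 = 18
largest Fibonacci ≤ 18 is 13; 18 − 13 = 5
largest Fibonacci ≤ 5 is 5; 5 − 5 = 0
So 1704 = 1597 + 89 + 13 + 5, with no two terms consecutive in the sequence.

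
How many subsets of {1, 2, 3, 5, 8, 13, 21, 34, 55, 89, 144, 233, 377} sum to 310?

310 = 233+55+21+1 = 233+55+13+8+1 = 144+89+55+21+1 = 233+55+13+5+3+1 = 233+34+21+13+8+1 = … (5 more), for 10 in all.

10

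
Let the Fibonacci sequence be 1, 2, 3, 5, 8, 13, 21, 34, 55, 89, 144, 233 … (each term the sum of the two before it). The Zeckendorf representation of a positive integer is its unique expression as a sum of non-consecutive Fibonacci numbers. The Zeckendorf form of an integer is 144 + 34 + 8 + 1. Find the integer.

187

144 + 34 + 8 + 1 = 187.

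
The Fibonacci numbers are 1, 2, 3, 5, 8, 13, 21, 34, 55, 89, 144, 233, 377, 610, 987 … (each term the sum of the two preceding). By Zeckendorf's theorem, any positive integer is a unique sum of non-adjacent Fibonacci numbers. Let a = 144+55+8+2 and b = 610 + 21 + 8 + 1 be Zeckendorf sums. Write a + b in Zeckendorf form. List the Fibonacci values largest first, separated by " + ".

The two numbers are 209 and 640, so their sum is 849.
849 − 610 = 239
239 − 233 = 6
6 − 5 = 1
1 − 1 = 0

610 + 233 + 5 + 1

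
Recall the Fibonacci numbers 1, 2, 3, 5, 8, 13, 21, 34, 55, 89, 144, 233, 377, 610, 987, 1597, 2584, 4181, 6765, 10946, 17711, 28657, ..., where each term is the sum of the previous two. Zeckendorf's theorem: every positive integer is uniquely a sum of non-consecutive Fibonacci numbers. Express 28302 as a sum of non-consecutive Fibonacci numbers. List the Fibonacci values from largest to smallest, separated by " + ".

Greedy algorithm:
largest Fibonacci ≤ 28302 is 17711; 28302 − 17711 = 10591
largest Fibonacci ≤ 10591 is 6765; 10591 − 6765 = 3826
largest Fibonacci ≤ 3826 is 2584; 3826 − 2584 = 1242
largest Fibonacci ≤ 1242 is 987; 1242 − 987 = 255
largest Fibonacci ≤ 255 is 233; 255 − 233 = 22
largest Fibonacci ≤ 22 is 21; 22 − 21 = 1
largest Fibonacci ≤ 1 is 1; 1 − 1 = 0
So 28302 = 17711 + 6765 + 2584 + 987 + 233 + 21 + 1, with no two terms consecutive in the sequence.

17711 + 6765 + 2584 + 987 + 233 + 21 + 1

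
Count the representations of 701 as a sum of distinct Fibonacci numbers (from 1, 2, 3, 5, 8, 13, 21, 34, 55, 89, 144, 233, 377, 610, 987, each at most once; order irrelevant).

11

Each representation comes from the Zeckendorf form by replacing some F_k with F_{k−1} + F_{k−2} where possible.
701 = 610+89+2 = 610+55+34+2 = 377+233+89+2 = 610+55+21+13+2 = … (7 more), for 11 in all.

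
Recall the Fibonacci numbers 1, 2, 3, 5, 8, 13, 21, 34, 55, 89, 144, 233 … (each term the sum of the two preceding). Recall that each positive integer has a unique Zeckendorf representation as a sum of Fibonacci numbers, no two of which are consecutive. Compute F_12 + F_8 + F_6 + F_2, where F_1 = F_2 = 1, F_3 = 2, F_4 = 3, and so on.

174

F_12 + F_8 + F_6 + F_2 = 144 + 21 + 8 + 1 = 174.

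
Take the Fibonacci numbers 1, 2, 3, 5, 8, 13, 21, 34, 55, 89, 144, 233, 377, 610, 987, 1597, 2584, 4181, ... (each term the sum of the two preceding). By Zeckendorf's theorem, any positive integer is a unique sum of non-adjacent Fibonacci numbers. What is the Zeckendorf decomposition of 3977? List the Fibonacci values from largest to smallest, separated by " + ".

2584 + 987 + 377 + 21 + 8

take 2584 (≤ 3977); 3977 − 2584 = 1393
take 987 (≤ 1393); 1393 − 987 = 406
take 377 (≤ 406); 406 − 377 = 29
take 21 (≤ 29); 29 − 21 = 8
take 8 (≤ 8); 8 − 8 = 0
So 3977 = 2584 + 987 + 377 + 21 + 8, with no two terms consecutive in the sequence.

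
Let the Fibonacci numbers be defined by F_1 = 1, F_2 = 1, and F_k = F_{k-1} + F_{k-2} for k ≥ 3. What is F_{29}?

514229

Iterating the recurrence up to F_{25} = 75025 and F_{24} = 46368:
F_{26} = F_{25} + F_{24} = 75025 + 46368 = 121393
F_{27} = F_{26} + F_{25} = 121393 + 75025 = 196418
F_{28} = F_{27} + F_{26} = 196418 + 121393 = 317811
F_{29} = F_{28} + F_{27} = 317811 + 196418 = 514229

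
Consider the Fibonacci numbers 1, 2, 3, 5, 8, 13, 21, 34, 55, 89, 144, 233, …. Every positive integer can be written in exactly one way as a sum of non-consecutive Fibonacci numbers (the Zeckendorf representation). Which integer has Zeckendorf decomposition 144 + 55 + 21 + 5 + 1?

226

144 + 55 + 21 + 5 + 1 = 226.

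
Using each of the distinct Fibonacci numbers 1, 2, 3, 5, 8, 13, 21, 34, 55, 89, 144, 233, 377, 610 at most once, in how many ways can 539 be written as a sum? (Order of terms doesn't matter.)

Starting from the Zeckendorf form and repeatedly splitting a term F_k into F_{k−1} + F_{k−2} (when neither is already used) reaches every representation.
539 = 377+144+13+5 = 377+144+13+3+2 = 377+89+55+13+5 = 377+144+8+5+3+2 = 377+89+55+13+3+2 = … (10 more), for 15 in all.

15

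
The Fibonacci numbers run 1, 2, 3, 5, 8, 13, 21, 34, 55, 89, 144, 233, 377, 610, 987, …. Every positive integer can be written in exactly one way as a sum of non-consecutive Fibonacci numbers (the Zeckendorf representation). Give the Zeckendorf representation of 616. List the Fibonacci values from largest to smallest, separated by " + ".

610 + 5 + 1

616 − 610 = 6
6 − 5 = 1
1 − 1 = 0
So 616 = 610 + 5 + 1, with no two terms consecutive in the sequence.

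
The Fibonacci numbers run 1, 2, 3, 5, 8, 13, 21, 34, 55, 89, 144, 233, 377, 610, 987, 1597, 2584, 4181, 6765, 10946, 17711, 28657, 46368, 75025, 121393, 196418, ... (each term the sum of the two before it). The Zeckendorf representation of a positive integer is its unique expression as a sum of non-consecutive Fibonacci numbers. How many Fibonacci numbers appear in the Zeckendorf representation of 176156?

Greedy algorithm:
176156: greatest Fibonacci not exceeding it is 121393, leaving 54763
54763: greatest Fibonacci not exceeding it is 46368, leaving 8395
8395: greatest Fibonacci not exceeding it is 6765, leaving 1630
1630: greatest Fibonacci not exceeding it is 1597, leaving 33
33: greatest Fibonacci not exceeding it is 21, leaving 12
12: greatest Fibonacci not exceeding it is 8, leaving 4
4: greatest Fibonacci not exceeding it is 3, leaving 1
1: greatest Fibonacci not exceeding it is 1, leaving 0
176156 = 121393 + 46368 + 6765 + 1597 + 21 + 8 + 3 + 1, which has 8 terms.

8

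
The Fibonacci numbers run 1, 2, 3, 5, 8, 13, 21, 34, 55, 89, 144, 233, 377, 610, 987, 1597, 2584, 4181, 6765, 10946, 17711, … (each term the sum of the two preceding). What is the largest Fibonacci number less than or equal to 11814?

10946 ≤ 11814 < 17711, so the largest Fibonacci number not exceeding 11814 is 10946.

10946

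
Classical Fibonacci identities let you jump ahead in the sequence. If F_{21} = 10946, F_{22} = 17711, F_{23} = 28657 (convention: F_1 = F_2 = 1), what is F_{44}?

701408733

By the addition formula F_{m+n} = F_m F_{n+1} + F_{m−1} F_n with m=22, n=22: F_{44} = 17711·28657 + 10946·17711 = 507544127 + 193864606 = 701408733.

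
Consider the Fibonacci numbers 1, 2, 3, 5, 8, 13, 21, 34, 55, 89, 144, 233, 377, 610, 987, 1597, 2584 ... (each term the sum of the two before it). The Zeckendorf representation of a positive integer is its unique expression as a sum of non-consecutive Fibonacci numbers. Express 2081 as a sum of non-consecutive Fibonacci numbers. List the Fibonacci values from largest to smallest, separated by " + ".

1597 + 377 + 89 + 13 + 5

largest Fibonacci ≤ 2081 is 1597; 2081 − 1597 = 484
largest Fibonacci ≤ 484 is 377; 484 − 377 = 107
largest Fibonacci ≤ 107 is 89; 107 − 89 = 18
largest Fibonacci ≤ 18 is 13; 18 − 13 = 5
largest Fibonacci ≤ 5 is 5; 5 − 5 = 0
So 2081 = 1597 + 377 + 89 + 13 + 5, with no two terms consecutive in the sequence.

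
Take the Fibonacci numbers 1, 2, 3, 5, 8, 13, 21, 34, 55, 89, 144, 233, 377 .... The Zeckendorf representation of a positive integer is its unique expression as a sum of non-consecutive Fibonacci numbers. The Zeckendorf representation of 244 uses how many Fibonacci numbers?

3

244: greatest Fibonacci not exceeding it is 233, leaving 11
11: greatest Fibonacci not exceeding it is 8, leaving 3
3: greatest Fibonacci not exceeding it is 3, leaving 0
244 = 233 + 8 + 3, which has 3 terms.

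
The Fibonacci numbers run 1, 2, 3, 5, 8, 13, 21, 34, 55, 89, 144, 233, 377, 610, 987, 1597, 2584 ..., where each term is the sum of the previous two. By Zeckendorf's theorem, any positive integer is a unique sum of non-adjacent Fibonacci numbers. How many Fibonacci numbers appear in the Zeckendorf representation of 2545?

6

Greedy algorithm:
1597 ≤ 2545 < 2584, so take 1597; remainder 948
610 ≤ 948 < 987, so take 610; remainder 338
233 ≤ 338 < 377, so take 233; remainder 105
89 ≤ 105 < 144, so take 89; remainder 16
13 ≤ 16 < 21, so take 13; remainder 3
3 ≤ 3 < 5, so take 3; remainder 0
2545 = 1597 + 610 + 233 + 89 + 13 + 3, which has 6 terms.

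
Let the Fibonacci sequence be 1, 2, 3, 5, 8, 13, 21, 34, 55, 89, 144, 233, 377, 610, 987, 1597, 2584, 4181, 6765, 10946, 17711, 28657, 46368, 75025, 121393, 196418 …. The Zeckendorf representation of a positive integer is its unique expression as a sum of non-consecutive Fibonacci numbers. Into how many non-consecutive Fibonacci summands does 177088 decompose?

Greedily peel off the largest Fibonacci term at each step:
subtract 121393 from 177088: 55695 remains
subtract 46368 from 55695: 9327 remains
subtract 6765 from 9327: 2562 remains
subtract 1597 from 2562: 965 remains
subtract 610 from 965: 355 remains
subtract 233 from 355: 122 remains
subtract 89 from 122: 33 remains
subtract 21 from 33: 12 remains
subtract 8 from 12: 4 remains
subtract 3 from 4: 1 remains
subtract 1 from 1: 0 remains
177088 = 121393 + 46368 + 6765 + 1597 + 610 + 233 + 89 + 21 + 8 + 3 + 1, which has 11 terms.

11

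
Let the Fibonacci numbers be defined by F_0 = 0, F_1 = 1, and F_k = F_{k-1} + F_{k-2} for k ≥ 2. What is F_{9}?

Iterating the recurrence up to F_{3} = 2 and F_{2} = 1:
F_{4} = F_{3} + F_{2} = 2 + 1 = 3
F_{5} = F_{4} + F_{3} = 3 + 2 = 5
F_{6} = F_{5} + F_{4} = 5 + 3 = 8
F_{7} = F_{6} + F_{5} = 8 + 5 = 13
F_{8} = F_{7} + F_{6} = 13 + 8 = 21
F_{9} = F_{8} + F_{7} = 21 + 13 = 34

34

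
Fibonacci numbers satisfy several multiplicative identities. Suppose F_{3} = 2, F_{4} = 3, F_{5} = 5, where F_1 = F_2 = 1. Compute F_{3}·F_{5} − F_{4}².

1

2·5 − 3² = 10 − 9 = 1. (Cassini's identity: F_{k−1}F_{k+1} − F_k² = (−1)^k.)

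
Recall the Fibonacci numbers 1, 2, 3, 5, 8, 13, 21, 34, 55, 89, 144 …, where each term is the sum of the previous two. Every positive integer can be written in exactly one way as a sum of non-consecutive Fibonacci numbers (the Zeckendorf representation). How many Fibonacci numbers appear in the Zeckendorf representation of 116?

4

116: greatest Fibonacci not exceeding it is 89, leaving 27
27: greatest Fibonacci not exceeding it is 21, leaving 6
6: greatest Fibonacci not exceeding it is 5, leaving 1
1: greatest Fibonacci not exceeding it is 1, leaving 0
116 = 89 + 21 + 5 + 1, which has 4 terms.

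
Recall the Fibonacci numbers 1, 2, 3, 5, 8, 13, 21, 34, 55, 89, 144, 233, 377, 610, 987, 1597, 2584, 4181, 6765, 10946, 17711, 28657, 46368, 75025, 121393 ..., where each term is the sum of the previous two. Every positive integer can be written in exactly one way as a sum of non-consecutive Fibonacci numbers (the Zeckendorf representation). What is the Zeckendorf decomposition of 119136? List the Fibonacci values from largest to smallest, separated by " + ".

Greedy algorithm:
119136 − 75025 = 44111
44111 − 28657 = 15454
15454 − 10946 = 4508
4508 − 4181 = 327
327 − 233 = 94
94 − 89 = 5
5 − 5 = 0
So 119136 = 75025 + 28657 + 10946 + 4181 + 233 + 89 + 5, with no two terms consecutive in the sequence.

75025 + 28657 + 10946 + 4181 + 233 + 89 + 5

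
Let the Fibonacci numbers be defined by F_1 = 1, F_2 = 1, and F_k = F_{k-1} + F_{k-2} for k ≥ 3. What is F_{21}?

10946

Iterating the recurrence up to F_{15} = 610 and F_{14} = 377:
F_{16} = F_{15} + F_{14} = 610 + 377 = 987
F_{17} = F_{16} + F_{15} = 987 + 610 = 1597
F_{18} = F_{17} + F_{16} = 1597 + 987 = 2584
F_{19} = F_{18} + F_{17} = 2584 + 1597 = 4181
F_{20} = F_{19} + F_{18} = 4181 + 2584 = 6765
F_{21} = F_{20} + F_{19} = 6765 + 4181 = 10946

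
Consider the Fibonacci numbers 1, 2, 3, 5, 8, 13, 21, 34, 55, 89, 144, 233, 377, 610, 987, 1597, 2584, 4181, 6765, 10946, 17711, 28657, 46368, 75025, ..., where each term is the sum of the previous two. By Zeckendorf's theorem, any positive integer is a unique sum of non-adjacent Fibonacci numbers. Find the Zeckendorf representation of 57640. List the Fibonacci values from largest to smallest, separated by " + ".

46368 + 10946 + 233 + 89 + 3 + 1

57640 − 46368 = 11272
11272 − 10946 = 326
326 − 233 = 93
93 − 89 = 4
4 − 3 = 1
1 − 1 = 0
So 57640 = 46368 + 10946 + 233 + 89 + 3 + 1, with no two terms consecutive in the sequence.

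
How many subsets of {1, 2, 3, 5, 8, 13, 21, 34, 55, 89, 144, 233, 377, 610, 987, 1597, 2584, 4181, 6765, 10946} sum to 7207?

7207 = 6765+377+55+8+2 = 6765+377+55+5+3+2 = 6765+377+34+21+8+2 = 6765+233+144+55+8+2 = 4181+2584+377+55+8+2 = … (42 more), for 47 in all.

47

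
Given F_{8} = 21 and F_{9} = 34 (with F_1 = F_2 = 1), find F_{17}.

1597

By F_{2k+1} = F_k² + F_{k+1}²: F_{17} = 21² + 34² = 441 + 1156 = 1597.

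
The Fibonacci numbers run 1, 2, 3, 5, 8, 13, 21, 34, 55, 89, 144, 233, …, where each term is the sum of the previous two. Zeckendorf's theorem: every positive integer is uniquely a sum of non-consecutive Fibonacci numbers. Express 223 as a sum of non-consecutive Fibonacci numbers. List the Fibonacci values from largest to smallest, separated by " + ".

144 + 55 + 21 + 3

Greedy algorithm:
subtract 144 from 223: 79 remains
subtract 55 from 79: 24 remains
subtract 21 from 24: 3 remains
subtract 3 from 3: 0 remains
So 223 = 144 + 55 + 21 + 3, with no two terms consecutive in the sequence.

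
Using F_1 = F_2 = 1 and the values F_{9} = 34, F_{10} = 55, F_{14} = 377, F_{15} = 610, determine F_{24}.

By the addition formula F_{m+n} = F_m F_{n+1} + F_{m−1} F_n with m=10, n=14: F_{24} = 55·610 + 34·377 = 33550 + 12818 = 46368.

46368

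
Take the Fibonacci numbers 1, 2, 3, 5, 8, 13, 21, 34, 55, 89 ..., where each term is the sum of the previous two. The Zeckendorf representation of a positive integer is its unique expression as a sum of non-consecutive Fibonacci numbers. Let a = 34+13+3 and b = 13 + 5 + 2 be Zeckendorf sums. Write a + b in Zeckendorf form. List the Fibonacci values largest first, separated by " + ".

The two numbers are 50 and 20, so their sum is 70.
take 55 (≤ 70); 70 − 55 = 15
take 13 (≤ 15); 15 − 13 = 2
take 2 (≤ 2); 2 − 2 = 0

55 + 13 + 2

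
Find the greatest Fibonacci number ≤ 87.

55

55 ≤ 87 < 89, so the largest Fibonacci number not exceeding 87 is 55.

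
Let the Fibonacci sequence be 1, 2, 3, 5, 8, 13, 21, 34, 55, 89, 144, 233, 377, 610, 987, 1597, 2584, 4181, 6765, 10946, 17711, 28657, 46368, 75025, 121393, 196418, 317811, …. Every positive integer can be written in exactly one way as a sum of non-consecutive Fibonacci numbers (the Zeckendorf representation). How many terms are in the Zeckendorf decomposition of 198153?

Greedy algorithm:
196418 ≤ 198153 < 317811, so take 196418; remainder 1735
1597 ≤ 1735 < 2584, so take 1597; remainder 138
89 ≤ 138 < 144, so take 89; remainder 49
34 ≤ 49 < 55, so take 34; remainder 15
13 ≤ 15 < 21, so take 13; remainder 2
2 ≤ 2 < 3, so take 2; remainder 0
198153 = 196418 + 1597 + 89 + 34 + 13 + 2, which has 6 terms.

6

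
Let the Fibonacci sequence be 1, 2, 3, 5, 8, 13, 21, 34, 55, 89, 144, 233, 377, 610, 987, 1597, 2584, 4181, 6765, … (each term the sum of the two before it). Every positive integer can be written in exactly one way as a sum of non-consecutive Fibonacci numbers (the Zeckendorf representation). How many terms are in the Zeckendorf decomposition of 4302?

5

subtract 4181 from 4302: 121 remains
subtract 89 from 121: 32 remains
subtract 21 from 32: 11 remains
subtract 8 from 11: 3 remains
subtract 3 from 3: 0 remains
4302 = 4181 + 89 + 21 + 8 + 3, which has 5 terms.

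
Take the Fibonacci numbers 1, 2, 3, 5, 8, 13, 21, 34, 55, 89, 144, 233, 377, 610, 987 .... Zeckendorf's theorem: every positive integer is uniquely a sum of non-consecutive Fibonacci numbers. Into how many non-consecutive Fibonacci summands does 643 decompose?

5

Greedy algorithm:
largest Fibonacci ≤ 643 is 610; 643 − 610 = 33
largest Fibonacci ≤ 33 is 21; 33 − 21 = 12
largest Fibonacci ≤ 12 is 8; 12 − 8 = 4
largest Fibonacci ≤ 4 is 3; 4 − 3 = 1
largest Fibonacci ≤ 1 is 1; 1 − 1 = 0
643 = 610 + 21 + 8 + 3 + 1, which has 5 terms.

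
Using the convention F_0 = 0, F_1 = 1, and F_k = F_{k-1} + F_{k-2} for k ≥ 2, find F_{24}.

Iterating the recurrence up to F_{18} = 2584 and F_{17} = 1597:
F_{19} = F_{18} + F_{17} = 2584 + 1597 = 4181
F_{20} = F_{19} + F_{18} = 4181 + 2584 = 6765
F_{21} = F_{20} + F_{19} = 6765 + 4181 = 10946
F_{22} = F_{21} + F_{20} = 10946 + 6765 = 17711
F_{23} = F_{22} + F_{21} = 17711 + 10946 = 28657
F_{24} = F_{23} + F_{22} = 28657 + 17711 = 46368

46368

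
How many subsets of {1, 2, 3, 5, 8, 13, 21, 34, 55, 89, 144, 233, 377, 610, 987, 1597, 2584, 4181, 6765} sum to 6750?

20

6750 = 4181+1597+610+233+89+34+5+1 = 4181+1597+610+233+89+34+3+2+1 = 4181+1597+610+233+89+21+13+5+1 = 4181+1597+610+233+89+21+13+3+2+1 = 4181+1597+610+233+55+34+21+13+5+1 = … (15 more), for 20 in all.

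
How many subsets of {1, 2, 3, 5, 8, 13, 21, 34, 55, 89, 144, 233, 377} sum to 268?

11

Each representation comes from the Zeckendorf form by replacing some F_k with F_{k−1} + F_{k−2} where possible.
268 = 233+34+1 = 233+21+13+1 = 144+89+34+1 = 233+21+8+5+1 = 144+89+21+13+1 = … (6 more), for 11 in all.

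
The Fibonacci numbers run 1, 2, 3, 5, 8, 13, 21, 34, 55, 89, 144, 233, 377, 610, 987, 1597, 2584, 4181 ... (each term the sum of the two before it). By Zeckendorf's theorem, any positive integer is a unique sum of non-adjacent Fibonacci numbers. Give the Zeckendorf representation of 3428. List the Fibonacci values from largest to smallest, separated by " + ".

2584 + 610 + 233 + 1

subtract 2584 from 3428: 844 remains
subtract 610 from 844: 234 remains
subtract 233 from 234: 1 remains
subtract 1 from 1: 0 remains
So 3428 = 2584 + 610 + 233 + 1, with no two terms consecutive in the sequence.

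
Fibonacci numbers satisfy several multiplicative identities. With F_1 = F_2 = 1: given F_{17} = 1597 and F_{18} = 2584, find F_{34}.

5702887

By the doubling identity F_{2k} = F_k(2F_{k+1} − F_k): F_{34} = 1597·(2·2584 − 1597) = 1597·3571 = 5702887.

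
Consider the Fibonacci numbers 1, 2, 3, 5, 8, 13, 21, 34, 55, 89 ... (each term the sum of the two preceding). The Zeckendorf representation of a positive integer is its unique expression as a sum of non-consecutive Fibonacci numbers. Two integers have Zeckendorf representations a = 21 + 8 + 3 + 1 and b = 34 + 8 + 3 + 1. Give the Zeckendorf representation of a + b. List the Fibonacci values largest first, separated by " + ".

55 + 21 + 3

The two numbers are 33 and 46, so their sum is 79.
largest Fibonacci ≤ 79 is 55; 79 − 55 = 24
largest Fibonacci ≤ 24 is 21; 24 − 21 = 3
largest Fibonacci ≤ 3 is 3; 3 − 3 = 0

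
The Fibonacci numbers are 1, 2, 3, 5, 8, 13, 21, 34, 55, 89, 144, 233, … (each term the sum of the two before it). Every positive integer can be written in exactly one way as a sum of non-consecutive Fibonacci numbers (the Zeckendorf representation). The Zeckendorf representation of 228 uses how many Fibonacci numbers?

4

Repeatedly subtract the largest Fibonacci number that fits:
228 − 144 = 84
84 − 55 = 29
29 − 21 = 8
8 − 8 = 0
228 = 144 + 55 + 21 + 8, which has 4 terms.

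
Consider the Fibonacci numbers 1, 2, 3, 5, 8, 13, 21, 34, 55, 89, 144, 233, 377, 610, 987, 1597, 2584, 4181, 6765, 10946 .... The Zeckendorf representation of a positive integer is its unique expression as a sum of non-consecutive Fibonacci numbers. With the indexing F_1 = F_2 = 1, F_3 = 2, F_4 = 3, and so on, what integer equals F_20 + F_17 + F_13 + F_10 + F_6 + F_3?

8660

F_20 + F_17 + F_13 + F_10 + F_6 + F_3 = 6765 + 1597 + 233 + 55 + 8 + 2 = 8660.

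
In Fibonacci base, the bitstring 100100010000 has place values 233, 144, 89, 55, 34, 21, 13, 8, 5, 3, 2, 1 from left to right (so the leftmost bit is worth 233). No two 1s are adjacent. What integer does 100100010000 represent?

296

Summing the place values of the 1 bits: 233 + 55 + 8 = 296.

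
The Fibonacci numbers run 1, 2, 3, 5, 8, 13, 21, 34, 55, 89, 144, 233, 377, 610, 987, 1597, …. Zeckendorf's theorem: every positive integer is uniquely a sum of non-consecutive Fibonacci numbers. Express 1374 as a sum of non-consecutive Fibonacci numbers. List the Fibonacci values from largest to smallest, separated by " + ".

987 + 377 + 8 + 2

Greedy algorithm:
subtract 987 from 1374: 387 remains
subtract 377 from 387: 10 remains
subtract 8 from 10: 2 remains
subtract 2 from 2: 0 remains
So 1374 = 987 + 377 + 8 + 2, with no two terms consecutive in the sequence.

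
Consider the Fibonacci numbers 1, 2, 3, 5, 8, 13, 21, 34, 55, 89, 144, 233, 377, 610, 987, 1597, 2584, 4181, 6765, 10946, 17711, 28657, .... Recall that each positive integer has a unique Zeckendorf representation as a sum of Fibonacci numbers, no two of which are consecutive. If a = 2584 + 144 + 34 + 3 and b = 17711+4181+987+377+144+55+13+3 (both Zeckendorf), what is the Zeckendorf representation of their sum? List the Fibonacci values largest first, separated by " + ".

The two numbers are 2765 and 23471, so their sum is 26236.
26236 − 17711 = 8525
8525 − 6765 = 1760
1760 − 1597 = 163
163 − 144 = 19
19 − 13 = 6
6 − 5 = 1
1 − 1 = 0

17711 + 6765 + 1597 + 144 + 13 + 5 + 1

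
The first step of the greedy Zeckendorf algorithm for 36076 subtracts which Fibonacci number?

28657 ≤ 36076 < 46368, so the largest Fibonacci number not exceeding 36076 is 28657.

28657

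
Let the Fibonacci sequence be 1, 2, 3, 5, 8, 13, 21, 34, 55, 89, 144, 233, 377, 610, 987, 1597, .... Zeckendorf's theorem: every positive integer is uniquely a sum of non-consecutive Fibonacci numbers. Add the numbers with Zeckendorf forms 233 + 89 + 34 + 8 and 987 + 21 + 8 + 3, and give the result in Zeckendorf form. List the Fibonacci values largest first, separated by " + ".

987 + 377 + 13 + 5 + 1

The two numbers are 364 and 1019, so their sum is 1383.
largest Fibonacci ≤ 1383 is 987; 1383 − 987 = 396
largest Fibonacci ≤ 396 is 377; 396 − 377 = 19
largest Fibonacci ≤ 19 is 13; 19 − 13 = 6
largest Fibonacci ≤ 6 is 5; 6 − 5 = 1
largest Fibonacci ≤ 1 is 1; 1 − 1 = 0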